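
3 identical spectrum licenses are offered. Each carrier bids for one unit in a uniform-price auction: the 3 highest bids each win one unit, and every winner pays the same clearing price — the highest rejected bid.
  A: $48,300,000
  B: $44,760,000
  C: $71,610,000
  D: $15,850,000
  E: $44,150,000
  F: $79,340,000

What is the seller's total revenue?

Sorting: 79,340,000 (F), 71,610,000 (C), 48,300,000 (A), 44,760,000 (B), 44,150,000 (E), …
Winners (3 units): F, C, A.
Clearing price = highest rejected bid = $44,760,000.
Total revenue = 3 × $44,760,000 = $134,280,000.

Total revenue: $134,280,000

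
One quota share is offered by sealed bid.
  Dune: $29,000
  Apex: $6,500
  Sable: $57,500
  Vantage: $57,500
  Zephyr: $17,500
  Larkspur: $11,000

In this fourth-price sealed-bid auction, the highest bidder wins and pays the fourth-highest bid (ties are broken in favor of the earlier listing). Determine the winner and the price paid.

Rule: the highest bidder wins and pays the fourth-highest bid.
Sorting bids: 57,500 (Sable) > 57,500 (Vantage) > 29,000 (Dune) > 17,500 (Zephyr) > 11,000 (Larkspur) > 6,500 (Apex)
Tie at $57,500 → Sable wins by tie-break.
Sable is highest; pays the fourth-highest bid, $17,500.

Sable pays $17,500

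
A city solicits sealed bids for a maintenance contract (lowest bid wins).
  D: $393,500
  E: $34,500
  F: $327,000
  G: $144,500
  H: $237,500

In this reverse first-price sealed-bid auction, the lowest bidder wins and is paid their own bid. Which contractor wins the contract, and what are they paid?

E is paid $34,500

Reverse first-price sealed-bid auction: the lowest bidder wins and is paid their own bid.
Bids in order: 34,500 (E) < 144,500 (G) < 237,500 (H) < 327,000 (F) < 393,500 (D)
E is lowest → is paid own bid, $34,500.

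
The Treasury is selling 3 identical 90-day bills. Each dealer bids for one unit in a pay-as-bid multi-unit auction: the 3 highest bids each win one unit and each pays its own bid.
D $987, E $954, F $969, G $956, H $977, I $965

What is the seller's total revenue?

Ordering the bids: 987 (D), 977 (H), 969 (F), 965 (I), 956 (G), …
The 3 highest are D, H, F.
Total revenue = 987 + 977 + 969 = $2,933.

Total revenue: $2,933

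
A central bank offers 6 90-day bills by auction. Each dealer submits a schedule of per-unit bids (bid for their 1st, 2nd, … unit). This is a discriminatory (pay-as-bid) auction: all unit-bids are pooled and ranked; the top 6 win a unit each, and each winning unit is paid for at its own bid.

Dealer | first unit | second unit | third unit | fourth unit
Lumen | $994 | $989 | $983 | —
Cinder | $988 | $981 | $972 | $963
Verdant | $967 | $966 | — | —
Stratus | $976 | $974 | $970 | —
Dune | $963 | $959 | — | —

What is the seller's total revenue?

All unit-bids, highest first — top 6: 994 (Lumen-1), 989 (Lumen-2), 988 (Cinder-1), 983 (Lumen-3), 981 (Cinder-2), 976 (Stratus-1)
Next rejected bid: $974 (not a price — pay-as-bid).
Each winning unit pays its own bid.
Revenue = 994 + 989 + 988 + 983 + 981 + 976 = $5,911.

Total revenue: $5,911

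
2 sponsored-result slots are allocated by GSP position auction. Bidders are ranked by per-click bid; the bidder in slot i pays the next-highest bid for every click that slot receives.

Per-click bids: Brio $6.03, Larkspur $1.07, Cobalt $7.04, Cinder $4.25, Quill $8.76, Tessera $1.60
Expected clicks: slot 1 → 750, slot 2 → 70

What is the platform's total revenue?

Total revenue: $5702.10

Per-click bids in order: $8.76 (Quill) > $7.04 (Cobalt) > $6.03 (Brio) > …
Slot 1: Quill pays $7.04 × 750 = $5280.00
Slot 2: Cobalt pays $6.03 × 70 = $422.10
Total = $5702.10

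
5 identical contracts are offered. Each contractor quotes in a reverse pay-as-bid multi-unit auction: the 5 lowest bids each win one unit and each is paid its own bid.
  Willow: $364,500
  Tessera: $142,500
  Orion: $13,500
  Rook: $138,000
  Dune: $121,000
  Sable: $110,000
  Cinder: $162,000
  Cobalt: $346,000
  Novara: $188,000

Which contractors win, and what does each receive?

Sorting: 13,500 (Orion), 110,000 (Sable), 121,000 (Dune), 138,000 (Rook), 142,500 (Tessera), 162,000 (Cinder), 188,000 (Novara), …
Winners (5 units): Orion, Sable, Dune, Rook, Tessera.
Each winner is paid its own bid: Orion $13,500, Sable $110,000, Dune $121,000, Rook $138,000, Tessera $142,500.

Orion $13,500, Sable $110,000, Dune $121,000, Rook $138,000, Tessera $142,500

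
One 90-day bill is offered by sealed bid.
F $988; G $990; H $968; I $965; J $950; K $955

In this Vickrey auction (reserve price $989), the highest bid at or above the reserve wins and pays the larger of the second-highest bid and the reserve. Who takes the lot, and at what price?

Bids in order: 990 (G) > 988 (F) > 968 (H) > 965 (I) > 955 (K) > 950 (J)
G has the top bid at or above the reserve ($990).
Second-highest bid $988 is below the reserve $989, so the reserve binds → payment $989.

G pays $989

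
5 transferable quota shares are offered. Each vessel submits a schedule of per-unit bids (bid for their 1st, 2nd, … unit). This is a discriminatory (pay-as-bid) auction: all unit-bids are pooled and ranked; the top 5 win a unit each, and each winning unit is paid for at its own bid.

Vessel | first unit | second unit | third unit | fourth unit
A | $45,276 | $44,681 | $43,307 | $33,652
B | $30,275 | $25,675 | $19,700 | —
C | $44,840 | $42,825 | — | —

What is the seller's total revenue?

Total revenue: $220,929

All unit-bids, highest first — top 5: 45,276 (A-1), 44,840 (C-1), 44,681 (A-2), 43,307 (A-3), 42,825 (C-2)
Next rejected bid: $33,652 (not a price — pay-as-bid).
Each winning unit pays its own bid.
Revenue = 45,276 + 44,840 + 44,681 + 43,307 + 42,825 = $220,929.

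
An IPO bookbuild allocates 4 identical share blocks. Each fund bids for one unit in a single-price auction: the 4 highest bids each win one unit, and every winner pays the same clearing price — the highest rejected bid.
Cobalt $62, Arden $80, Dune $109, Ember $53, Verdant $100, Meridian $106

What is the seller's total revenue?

Ordering the bids: 109 (Dune), 106 (Meridian), 100 (Verdant), 80 (Arden), 62 (Cobalt), 53 (Ember)
Top 4: Dune, Meridian, Verdant, Arden.
Highest unsuccessful bid: $62 → clearing price.
Total revenue = 4 × $62 = $248.

Total revenue: $248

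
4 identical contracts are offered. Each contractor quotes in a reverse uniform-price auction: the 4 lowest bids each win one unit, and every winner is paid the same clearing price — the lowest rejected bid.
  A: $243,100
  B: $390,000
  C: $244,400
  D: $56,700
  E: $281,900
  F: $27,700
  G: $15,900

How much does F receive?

Ordering the bids: 15,900 (G), 27,700 (F), 56,700 (D), 243,100 (A), 244,400 (C), 281,900 (E), …
Winners (4 units): G, F, D, A.
First losing bid is C's $244,400, which sets the uniform price.
F wins → is paid $244,400.

F is paid $244,400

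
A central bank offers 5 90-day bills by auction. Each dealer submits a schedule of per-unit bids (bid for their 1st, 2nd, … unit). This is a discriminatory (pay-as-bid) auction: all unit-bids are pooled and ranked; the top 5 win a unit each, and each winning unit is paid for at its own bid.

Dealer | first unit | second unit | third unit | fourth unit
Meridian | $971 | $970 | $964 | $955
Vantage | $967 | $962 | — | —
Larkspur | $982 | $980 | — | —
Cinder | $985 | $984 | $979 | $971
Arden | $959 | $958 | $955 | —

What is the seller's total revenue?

All unit-bids, highest first — top 5: 985 (Cinder-1), 984 (Cinder-2), 982 (Larkspur-1), 980 (Larkspur-2), 979 (Cinder-3)
Next rejected bid: $971 (not a price — pay-as-bid).
Each winning unit pays its own bid.
Revenue = 985 + 984 + 982 + 980 + 979 = $4,910.

Total revenue: $4,910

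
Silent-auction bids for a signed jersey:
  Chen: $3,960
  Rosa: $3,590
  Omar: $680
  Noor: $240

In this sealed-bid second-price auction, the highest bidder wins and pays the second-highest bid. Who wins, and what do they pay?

Chen pays $3,590

Bids ranked: 3,960 (Chen) > 3,590 (Rosa) > 680 (Omar) > 240 (Noor)
Chen is highest; pays the second-highest bid, $3,590.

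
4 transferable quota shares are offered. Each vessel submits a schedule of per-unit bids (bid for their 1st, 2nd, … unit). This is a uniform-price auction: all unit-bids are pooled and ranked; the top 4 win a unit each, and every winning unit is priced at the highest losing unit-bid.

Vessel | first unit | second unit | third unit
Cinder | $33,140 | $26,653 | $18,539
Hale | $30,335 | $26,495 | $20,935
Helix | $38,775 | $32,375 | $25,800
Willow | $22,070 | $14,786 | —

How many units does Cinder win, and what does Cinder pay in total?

Pooled unit-bids ranked (top 4): 38,775 (Helix-1), 33,140 (Cinder-1), 32,375 (Helix-2), 30,335 (Hale-1)
Highest rejected unit-bid = $26,653.
Cinder wins 1 unit(s) at $26,653 each.

Cinder: 1 unit, pays $26,653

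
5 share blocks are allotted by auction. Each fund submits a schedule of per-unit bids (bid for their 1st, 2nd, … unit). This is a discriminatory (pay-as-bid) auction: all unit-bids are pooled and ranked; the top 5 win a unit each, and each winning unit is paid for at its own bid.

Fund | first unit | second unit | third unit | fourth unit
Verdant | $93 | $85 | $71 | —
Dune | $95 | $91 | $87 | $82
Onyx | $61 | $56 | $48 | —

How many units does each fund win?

Pooled unit-bids ranked (top 5): 95 (Dune-1), 93 (Verdant-1), 91 (Dune-2), 87 (Dune-3), 85 (Verdant-2)
Next rejected bid: $82 (not a price — pay-as-bid).
Allocation: Dune 3, Verdant 2.

Dune 3, Verdant 2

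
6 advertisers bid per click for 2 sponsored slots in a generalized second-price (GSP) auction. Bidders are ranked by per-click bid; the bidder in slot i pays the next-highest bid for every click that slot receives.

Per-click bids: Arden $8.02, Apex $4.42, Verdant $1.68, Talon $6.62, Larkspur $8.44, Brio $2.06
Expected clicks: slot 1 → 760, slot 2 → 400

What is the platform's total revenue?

Ranked by bid: $8.44 (Larkspur) > $8.02 (Arden) > $6.62 (Talon) > …
Slot 1: Larkspur pays $8.02 × 760 = $6095.20
Slot 2: Arden pays $6.62 × 400 = $2648.00
Total = $8743.20

Total revenue: $8743.20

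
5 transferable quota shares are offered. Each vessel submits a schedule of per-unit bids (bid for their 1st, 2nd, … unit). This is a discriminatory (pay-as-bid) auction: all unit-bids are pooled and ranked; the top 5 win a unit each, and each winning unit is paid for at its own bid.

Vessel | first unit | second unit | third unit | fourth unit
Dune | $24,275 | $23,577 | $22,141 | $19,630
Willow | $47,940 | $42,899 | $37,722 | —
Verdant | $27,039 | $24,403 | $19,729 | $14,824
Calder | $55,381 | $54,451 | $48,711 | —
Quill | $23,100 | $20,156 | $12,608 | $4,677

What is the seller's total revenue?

Total revenue: $249,382

Pooled unit-bids ranked (top 5): 55,381 (Calder-1), 54,451 (Calder-2), 48,711 (Calder-3), 47,940 (Willow-1), 42,899 (Willow-2)
Next rejected bid: $37,722 (not a price — pay-as-bid).
Each winning unit pays its own bid.
Revenue = 55,381 + 54,451 + 48,711 + 47,940 + 42,899 = $249,382.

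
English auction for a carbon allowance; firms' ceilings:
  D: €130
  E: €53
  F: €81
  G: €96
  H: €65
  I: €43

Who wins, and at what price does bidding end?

D wins at €96

Limits ranked: 130 (D) > 96 (G) > 81 (F) > 65 (H) > 53 (E) > 43 (I)
G is the last rival to drop out, at €96; D remains and wins at that price.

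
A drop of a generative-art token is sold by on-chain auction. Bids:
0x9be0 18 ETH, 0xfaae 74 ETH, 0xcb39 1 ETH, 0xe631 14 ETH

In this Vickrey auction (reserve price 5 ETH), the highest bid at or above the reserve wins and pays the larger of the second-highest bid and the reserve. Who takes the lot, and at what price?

Bids ranked: 74 (0xfaae) > 18 (0x9be0) > 14 (0xe631) > 1 (0xcb39)
Highest eligible bid: 0xfaae at 74 ETH.
Second-highest bid 18 ETH exceeds the reserve 5 ETH → payment 18 ETH.

0xfaae pays 18 ETH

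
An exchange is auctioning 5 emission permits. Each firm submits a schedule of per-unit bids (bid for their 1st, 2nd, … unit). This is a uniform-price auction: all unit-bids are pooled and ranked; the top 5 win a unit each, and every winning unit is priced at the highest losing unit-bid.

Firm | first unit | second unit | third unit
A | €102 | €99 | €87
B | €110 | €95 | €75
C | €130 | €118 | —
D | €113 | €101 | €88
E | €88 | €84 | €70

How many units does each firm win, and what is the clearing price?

A 1, B 1, C 2, D 1; clearing price €101

Pooled unit-bids ranked (top 5): 130 (C-1), 118 (C-2), 113 (D-1), 110 (B-1), 102 (A-1)
First bid not allocated: €101.
Allocation: A 1, B 1, C 2, D 1.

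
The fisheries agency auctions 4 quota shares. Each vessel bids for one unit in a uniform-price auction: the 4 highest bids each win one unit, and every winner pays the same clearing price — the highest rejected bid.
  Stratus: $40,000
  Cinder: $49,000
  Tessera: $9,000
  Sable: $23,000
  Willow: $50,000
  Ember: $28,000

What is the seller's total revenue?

Total revenue: $92,000

Bids ranked high→low: 50,000 (Willow), 49,000 (Cinder), 40,000 (Stratus), 28,000 (Ember), 23,000 (Sable), 9,000 (Tessera)
Winners (4 units): Willow, Cinder, Stratus, Ember.
Highest unsuccessful bid: $23,000 → clearing price.
Total revenue = 4 × $23,000 = $92,000.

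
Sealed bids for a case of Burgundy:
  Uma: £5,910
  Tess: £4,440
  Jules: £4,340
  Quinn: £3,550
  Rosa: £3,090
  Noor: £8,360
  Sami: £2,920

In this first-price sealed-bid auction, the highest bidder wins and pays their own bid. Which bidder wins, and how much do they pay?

Noor pays £8,360

Bids in order: 8,360 (Noor) > 5,910 (Uma) > 4,440 (Tess) > 4,340 (Jules) > 3,550 (Quinn) > 3,090 (Rosa) > …
Noor has the highest bid and pays exactly that: £8,360.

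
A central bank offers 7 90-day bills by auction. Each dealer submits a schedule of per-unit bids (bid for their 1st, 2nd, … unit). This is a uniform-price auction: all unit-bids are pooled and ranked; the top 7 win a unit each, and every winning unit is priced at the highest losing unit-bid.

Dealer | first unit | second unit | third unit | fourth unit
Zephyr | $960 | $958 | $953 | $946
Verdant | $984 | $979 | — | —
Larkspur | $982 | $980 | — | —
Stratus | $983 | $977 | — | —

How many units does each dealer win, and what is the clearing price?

Larkspur 2, Stratus 2, Verdant 2, Zephyr 1; clearing price $958

All unit-bids, highest first — top 7: 984 (Verdant-1), 983 (Stratus-1), 982 (Larkspur-1), 980 (Larkspur-2), 979 (Verdant-2), 977 (Stratus-2), 960 (Zephyr-1)
First bid not allocated: $958.
Allocation: Larkspur 2, Stratus 2, Verdant 2, Zephyr 1.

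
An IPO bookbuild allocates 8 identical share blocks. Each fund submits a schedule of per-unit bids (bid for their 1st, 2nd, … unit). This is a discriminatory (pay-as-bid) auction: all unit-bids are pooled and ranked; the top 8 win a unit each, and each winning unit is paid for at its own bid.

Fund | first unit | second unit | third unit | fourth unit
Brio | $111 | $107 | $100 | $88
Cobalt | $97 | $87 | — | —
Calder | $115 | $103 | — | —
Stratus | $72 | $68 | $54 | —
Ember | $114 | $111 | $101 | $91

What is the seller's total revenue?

All unit-bids, highest first — top 8: 115 (Calder-1), 114 (Ember-1), 111 (Brio-1), 111 (Ember-2), 107 (Brio-2), 103 (Calder-2), 101 (Ember-3), 100 (Brio-3)
Next rejected bid: $97 (not a price — pay-as-bid).
Each winning unit pays its own bid.
Revenue = 115 + 114 + 111 + 111 + 107 + 103 + 101 + 100 = $862.

Total revenue: $862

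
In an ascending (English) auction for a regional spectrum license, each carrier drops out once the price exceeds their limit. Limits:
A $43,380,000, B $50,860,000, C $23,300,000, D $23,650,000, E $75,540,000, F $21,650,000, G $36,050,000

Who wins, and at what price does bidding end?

Sorting limits: 75,540,000 (E) > 50,860,000 (B) > 43,380,000 (A) > 36,050,000 (G) > 23,650,000 (D) > 23,300,000 (C) > …
Once the price passes $50,860,000, only E is left; the hammer falls at B's limit of $50,860,000.

E wins at $50,860,000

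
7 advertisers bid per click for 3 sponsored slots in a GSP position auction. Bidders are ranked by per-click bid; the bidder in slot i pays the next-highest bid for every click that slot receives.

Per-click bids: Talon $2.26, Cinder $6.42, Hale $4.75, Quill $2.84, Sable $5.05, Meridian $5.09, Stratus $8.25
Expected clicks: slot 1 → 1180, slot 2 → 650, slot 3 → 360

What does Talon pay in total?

Sorting advertisers: $8.25 (Stratus) > $6.42 (Cinder) > $5.09 (Meridian) > $5.05 (Sable) > …
Talon ranks below slot 3 → no slot, pays nothing.

Talon pays $0.00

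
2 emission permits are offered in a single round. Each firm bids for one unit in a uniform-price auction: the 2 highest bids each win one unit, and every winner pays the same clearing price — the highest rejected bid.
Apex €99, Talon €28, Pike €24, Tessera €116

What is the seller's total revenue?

Bids ranked high→low: 116 (Tessera), 99 (Apex), 28 (Talon), 24 (Pike)
The 2 highest are Tessera, Apex.
Highest unsuccessful bid: €28 → clearing price.
Total revenue = 2 × €28 = €56.

Total revenue: €56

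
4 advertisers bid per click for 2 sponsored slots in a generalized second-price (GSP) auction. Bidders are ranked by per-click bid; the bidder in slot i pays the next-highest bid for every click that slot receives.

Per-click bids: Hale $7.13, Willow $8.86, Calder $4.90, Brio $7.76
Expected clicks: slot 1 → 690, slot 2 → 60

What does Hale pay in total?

Per-click bids in order: $8.86 (Willow) > $7.76 (Brio) > $7.13 (Hale) > …
Hale ranks below slot 2 → no slot, pays nothing.

Hale pays $0.00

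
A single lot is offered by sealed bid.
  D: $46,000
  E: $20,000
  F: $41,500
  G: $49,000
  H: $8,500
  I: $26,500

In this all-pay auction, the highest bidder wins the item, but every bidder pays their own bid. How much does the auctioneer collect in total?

Bids ranked: 49,000 (G) > 46,000 (D) > 41,500 (F) > 26,500 (I) > 20,000 (E) > 8,500 (H)
Every bidder forfeits their bid regardless of winning.
Revenue = 46,000 + 20,000 + 41,500 + 49,000 + 8,500 + 26,500 = $191,500.

Total revenue: $191,500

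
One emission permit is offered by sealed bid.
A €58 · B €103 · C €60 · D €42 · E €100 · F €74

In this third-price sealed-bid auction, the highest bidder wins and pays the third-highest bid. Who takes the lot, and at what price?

B pays €74

Third-price sealed-bid auction: the highest bidder wins and pays the third-highest bid.
Bids in order: 103 (B) > 100 (E) > 74 (F) > 60 (C) > 58 (A) > 42 (D)
B wins; payment is bid #3 in the ranking = €74.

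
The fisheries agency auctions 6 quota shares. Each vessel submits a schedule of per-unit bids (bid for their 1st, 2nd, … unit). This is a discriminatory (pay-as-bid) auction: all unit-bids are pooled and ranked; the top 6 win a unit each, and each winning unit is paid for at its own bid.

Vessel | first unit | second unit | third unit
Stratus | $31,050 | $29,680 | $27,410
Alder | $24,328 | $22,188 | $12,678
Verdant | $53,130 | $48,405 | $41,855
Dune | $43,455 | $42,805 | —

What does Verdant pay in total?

Verdant pays $143,390

Merging the schedules and taking the best 6: 53,130 (Verdant-1), 48,405 (Verdant-2), 43,455 (Dune-1), 42,805 (Dune-2), 41,855 (Verdant-3), 31,050 (Stratus-1)
Next rejected bid: $29,680 (not a price — pay-as-bid).
Verdant's winning unit-bids: 53,130 + 48,405 + 41,855 = $143,390.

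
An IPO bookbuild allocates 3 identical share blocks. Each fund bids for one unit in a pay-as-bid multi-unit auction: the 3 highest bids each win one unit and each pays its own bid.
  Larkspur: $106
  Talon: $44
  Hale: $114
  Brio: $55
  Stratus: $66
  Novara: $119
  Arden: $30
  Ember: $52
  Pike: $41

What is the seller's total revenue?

Total revenue: $339

Sorting: 119 (Novara), 114 (Hale), 106 (Larkspur), 66 (Stratus), 55 (Brio), …
Top 3: Novara, Hale, Larkspur.
Total revenue = 119 + 114 + 106 = $339.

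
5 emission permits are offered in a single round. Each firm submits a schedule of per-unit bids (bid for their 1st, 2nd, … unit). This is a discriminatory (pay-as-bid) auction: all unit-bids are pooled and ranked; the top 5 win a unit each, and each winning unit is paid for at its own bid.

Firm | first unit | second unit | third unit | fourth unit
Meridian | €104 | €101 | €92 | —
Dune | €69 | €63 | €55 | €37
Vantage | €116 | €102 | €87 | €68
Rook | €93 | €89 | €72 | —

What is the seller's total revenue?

Total revenue: €516

Pooled unit-bids ranked (top 5): 116 (Vantage-1), 104 (Meridian-1), 102 (Vantage-2), 101 (Meridian-2), 93 (Rook-1)
Next rejected bid: €92 (not a price — pay-as-bid).
Each winning unit pays its own bid.
Revenue = 116 + 104 + 102 + 101 + 93 = €516.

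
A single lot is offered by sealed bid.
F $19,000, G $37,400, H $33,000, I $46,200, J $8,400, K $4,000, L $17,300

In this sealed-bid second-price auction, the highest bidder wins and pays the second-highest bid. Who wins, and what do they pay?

Sorting bids: 46,200 (I) > 37,400 (G) > 33,000 (H) > 19,000 (F) > 17,300 (L) > 8,400 (J) > …
I is highest; pays the second-highest bid, $37,400.

I pays $37,400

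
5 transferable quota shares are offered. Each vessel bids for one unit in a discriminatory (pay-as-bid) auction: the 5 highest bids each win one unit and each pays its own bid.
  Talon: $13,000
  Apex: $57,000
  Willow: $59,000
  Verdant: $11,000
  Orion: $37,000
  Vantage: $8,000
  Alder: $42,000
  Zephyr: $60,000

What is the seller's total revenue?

Bids ranked high→low: 60,000 (Zephyr), 59,000 (Willow), 57,000 (Apex), 42,000 (Alder), 37,000 (Orion), 13,000 (Talon), 11,000 (Verdant), …
Top 5: Zephyr, Willow, Apex, Alder, Orion.
Total revenue = 60,000 + 59,000 + 57,000 + 42,000 + 37,000 = $255,000.

Total revenue: $255,000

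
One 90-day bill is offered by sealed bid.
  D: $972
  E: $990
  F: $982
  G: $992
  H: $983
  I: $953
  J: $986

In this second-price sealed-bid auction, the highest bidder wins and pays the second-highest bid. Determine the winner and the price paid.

Second-price sealed-bid auction: the highest bidder wins and pays the second-highest bid.
Bids in order: 992 (G) > 990 (E) > 986 (J) > 983 (H) > 982 (F) > 972 (D) > …
G is highest; pays the second-highest bid, $990.

G pays $990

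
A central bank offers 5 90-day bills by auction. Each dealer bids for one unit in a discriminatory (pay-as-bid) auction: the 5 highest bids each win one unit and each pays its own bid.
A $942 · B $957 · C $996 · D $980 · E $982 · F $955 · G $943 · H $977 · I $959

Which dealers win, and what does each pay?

C $996, E $982, D $980, H $977, I $959

Sorting: 996 (C), 982 (E), 980 (D), 977 (H), 959 (I), 957 (B), 955 (F), …
The 5 highest are C, E, D, H, I.
Each winner pays its own bid: C $996, E $982, D $980, H $977, I $959.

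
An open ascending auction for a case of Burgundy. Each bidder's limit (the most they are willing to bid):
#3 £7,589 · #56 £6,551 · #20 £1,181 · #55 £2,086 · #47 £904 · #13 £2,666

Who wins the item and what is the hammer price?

#3 wins at £6,551

Ascending (English) auction: the price rises until one bidder remains; the winner pays the price at which the last rival dropped out.
Limits ranked: 7,589 (#3) > 6,551 (#56) > 2,666 (#13) > 2,086 (#55) > 1,181 (#20) > 904 (#47)
Once the price passes £6,551, only #3 is left; the hammer falls at #56's limit of £6,551.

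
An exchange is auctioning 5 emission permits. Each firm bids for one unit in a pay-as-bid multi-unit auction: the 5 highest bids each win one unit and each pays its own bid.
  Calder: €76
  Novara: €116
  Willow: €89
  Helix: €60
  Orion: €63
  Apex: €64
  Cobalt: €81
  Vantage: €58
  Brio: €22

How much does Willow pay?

Willow pays €89

Ordering the bids: 116 (Novara), 89 (Willow), 81 (Cobalt), 76 (Calder), 64 (Apex), 63 (Orion), 60 (Helix), …
Winners (5 units): Novara, Willow, Cobalt, Calder, Apex.
Willow wins → own bid €89.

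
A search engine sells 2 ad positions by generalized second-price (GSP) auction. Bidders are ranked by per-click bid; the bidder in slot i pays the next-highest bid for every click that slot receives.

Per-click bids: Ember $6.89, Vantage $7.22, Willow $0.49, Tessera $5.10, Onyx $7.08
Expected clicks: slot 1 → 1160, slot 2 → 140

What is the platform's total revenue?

Ranked by bid: $7.22 (Vantage) > $7.08 (Onyx) > $6.89 (Ember) > …
Slot 1: Vantage pays $7.08 × 1160 = $8212.80
Slot 2: Onyx pays $6.89 × 140 = $964.60
Total = $9177.40

Total revenue: $9177.40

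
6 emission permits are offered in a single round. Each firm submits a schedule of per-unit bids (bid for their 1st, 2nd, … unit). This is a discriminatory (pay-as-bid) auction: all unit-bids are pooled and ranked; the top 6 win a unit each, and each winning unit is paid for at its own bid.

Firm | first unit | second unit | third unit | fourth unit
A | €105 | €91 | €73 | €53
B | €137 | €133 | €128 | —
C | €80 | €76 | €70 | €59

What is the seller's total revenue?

Total revenue: €674

Pooled unit-bids ranked (top 6): 137 (B-1), 133 (B-2), 128 (B-3), 105 (A-1), 91 (A-2), 80 (C-1)
Next rejected bid: €76 (not a price — pay-as-bid).
Each winning unit pays its own bid.
Revenue = 137 + 133 + 128 + 105 + 91 + 80 = €674.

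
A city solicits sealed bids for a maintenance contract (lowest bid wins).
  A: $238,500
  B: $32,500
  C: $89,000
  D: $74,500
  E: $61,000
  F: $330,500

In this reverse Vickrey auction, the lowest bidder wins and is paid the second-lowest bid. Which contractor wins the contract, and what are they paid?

B is paid $61,000

Bids ranked: 32,500 (B) < 61,000 (E) < 74,500 (D) < 89,000 (C) < 238,500 (A) < 330,500 (F)
B wins with the lowest bid; price is set by the runner-up at $61,000.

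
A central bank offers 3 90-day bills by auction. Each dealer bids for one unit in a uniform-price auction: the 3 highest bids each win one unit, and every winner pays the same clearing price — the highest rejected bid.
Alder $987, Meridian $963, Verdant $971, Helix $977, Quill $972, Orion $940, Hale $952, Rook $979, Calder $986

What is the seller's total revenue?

Sorting: 987 (Alder), 986 (Calder), 979 (Rook), 977 (Helix), 972 (Quill), …
The 3 highest are Alder, Calder, Rook.
First losing bid is Helix's $977, which sets the uniform price.
Total revenue = 3 × $977 = $2,931.

Total revenue: $2,931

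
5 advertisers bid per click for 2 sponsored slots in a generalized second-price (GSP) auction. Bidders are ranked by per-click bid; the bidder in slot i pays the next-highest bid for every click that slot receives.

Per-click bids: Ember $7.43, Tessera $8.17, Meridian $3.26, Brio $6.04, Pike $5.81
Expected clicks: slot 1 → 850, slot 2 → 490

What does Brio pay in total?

Brio pays $0.00

Sorting advertisers: $8.17 (Tessera) > $7.43 (Ember) > $6.04 (Brio) > …
Brio ranks below slot 2 → no slot, pays nothing.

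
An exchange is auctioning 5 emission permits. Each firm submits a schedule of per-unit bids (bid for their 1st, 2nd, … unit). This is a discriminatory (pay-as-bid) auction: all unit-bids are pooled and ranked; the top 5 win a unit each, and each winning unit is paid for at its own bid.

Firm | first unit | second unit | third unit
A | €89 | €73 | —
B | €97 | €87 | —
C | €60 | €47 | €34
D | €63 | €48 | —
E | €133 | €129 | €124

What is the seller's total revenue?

Total revenue: €572

All unit-bids, highest first — top 5: 133 (E-1), 129 (E-2), 124 (E-3), 97 (B-1), 89 (A-1)
Next rejected bid: €87 (not a price — pay-as-bid).
Each winning unit pays its own bid.
Revenue = 133 + 129 + 124 + 97 + 89 = €572.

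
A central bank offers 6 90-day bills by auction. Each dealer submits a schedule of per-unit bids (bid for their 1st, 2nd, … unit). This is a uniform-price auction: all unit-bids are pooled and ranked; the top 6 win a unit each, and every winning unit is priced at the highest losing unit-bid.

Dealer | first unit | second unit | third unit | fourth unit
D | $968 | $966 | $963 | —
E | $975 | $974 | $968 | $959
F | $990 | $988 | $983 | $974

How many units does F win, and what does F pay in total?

Pooled unit-bids ranked (top 6): 990 (F-1), 988 (F-2), 983 (F-3), 975 (E-1), 974 (E-2), 974 (F-4)
First bid not allocated: $968.
F wins 4 unit(s) at $968 each.

F: 4 units, pays $3,872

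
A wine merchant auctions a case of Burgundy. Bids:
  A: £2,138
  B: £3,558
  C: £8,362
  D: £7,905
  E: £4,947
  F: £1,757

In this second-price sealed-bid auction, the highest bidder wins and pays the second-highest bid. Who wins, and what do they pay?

C pays £7,905

Rule: the highest bidder wins and pays the second-highest bid.
Bids in order: 8,362 (C) > 7,905 (D) > 4,947 (E) > 3,558 (B) > 2,138 (A) > 1,757 (F)
C wins with the highest bid; price is set by the runner-up at £7,905.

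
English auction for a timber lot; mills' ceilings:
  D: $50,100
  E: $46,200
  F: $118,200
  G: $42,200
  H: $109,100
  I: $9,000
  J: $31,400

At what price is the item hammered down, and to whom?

Rule: the price rises until one bidder remains; the winner pays the price at which the last rival dropped out.
Sorting limits: 118,200 (F) > 109,100 (H) > 50,100 (D) > 46,200 (E) > 42,200 (G) > 31,400 (J) > …
Once the price passes $109,100, only F is left; the hammer falls at H's limit of $109,100.

F wins at $109,100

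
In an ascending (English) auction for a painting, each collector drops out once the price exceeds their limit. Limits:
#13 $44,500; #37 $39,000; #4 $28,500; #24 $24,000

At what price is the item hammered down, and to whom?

Rule: the price rises until one bidder remains; the winner pays the price at which the last rival dropped out.
Limits ranked: 44,500 (#13) > 39,000 (#37) > 28,500 (#4) > 24,000 (#24)
#37 is the last rival to drop out, at $39,000; #13 remains and wins at that price.

#13 wins at $39,000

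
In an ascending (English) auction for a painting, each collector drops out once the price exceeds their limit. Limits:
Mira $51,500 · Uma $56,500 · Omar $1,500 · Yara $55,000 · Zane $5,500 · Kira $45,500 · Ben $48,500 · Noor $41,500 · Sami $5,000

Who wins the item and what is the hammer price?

Uma wins at $55,000

Limits ranked: 56,500 (Uma) > 55,000 (Yara) > 51,500 (Mira) > 48,500 (Ben) > 45,500 (Kira) > 41,500 (Noor) > …
Bidding ends when Yara exits at $55,000; Uma takes it.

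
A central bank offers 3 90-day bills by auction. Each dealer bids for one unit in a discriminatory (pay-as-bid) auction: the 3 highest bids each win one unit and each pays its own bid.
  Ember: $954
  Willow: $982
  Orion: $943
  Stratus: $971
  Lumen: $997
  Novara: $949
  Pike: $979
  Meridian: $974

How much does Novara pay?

Bids ranked high→low: 997 (Lumen), 982 (Willow), 979 (Pike), 974 (Meridian), 971 (Stratus), …
The 3 highest are Lumen, Willow, Pike.
Novara does not win → $0.

Novara pays $0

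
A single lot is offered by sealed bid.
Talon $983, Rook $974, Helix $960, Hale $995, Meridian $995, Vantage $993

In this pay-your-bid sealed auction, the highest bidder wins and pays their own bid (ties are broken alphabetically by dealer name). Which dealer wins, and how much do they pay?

Rule: the highest bidder wins and pays their own bid.
Sorting bids: 995 (Hale) > 995 (Meridian) > 993 (Vantage) > 983 (Talon) > 974 (Rook) > 960 (Helix)
Hale and Meridian tie at $995; tie-break gives it to Hale.
Hale is highest → pays own bid, $995.

Hale pays $995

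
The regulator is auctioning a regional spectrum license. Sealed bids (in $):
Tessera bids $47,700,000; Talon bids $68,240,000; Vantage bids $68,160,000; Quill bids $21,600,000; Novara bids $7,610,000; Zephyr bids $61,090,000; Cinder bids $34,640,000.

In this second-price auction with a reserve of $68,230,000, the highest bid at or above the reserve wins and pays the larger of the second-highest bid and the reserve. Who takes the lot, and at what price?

Talon pays $68,230,000

Bids in order: 68,240,000 (Talon) > 68,160,000 (Vantage) > 61,090,000 (Zephyr) > 47,700,000 (Tessera) > 34,640,000 (Cinder) > 21,600,000 (Quill) > …
Highest eligible bid: Talon at $68,240,000.
max(second-highest $68,160,000, reserve $68,230,000) = $68,230,000.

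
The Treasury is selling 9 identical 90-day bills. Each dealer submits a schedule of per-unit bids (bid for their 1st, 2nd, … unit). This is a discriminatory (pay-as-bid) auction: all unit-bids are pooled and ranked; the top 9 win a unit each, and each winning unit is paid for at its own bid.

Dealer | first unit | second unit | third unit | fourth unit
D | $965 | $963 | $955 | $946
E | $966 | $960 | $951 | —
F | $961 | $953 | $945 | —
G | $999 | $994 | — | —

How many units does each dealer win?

All unit-bids, highest first — top 9: 999 (G-1), 994 (G-2), 966 (E-1), 965 (D-1), 963 (D-2), 961 (F-1), 960 (E-2), 955 (D-3), 953 (F-2)
Next rejected bid: $951 (not a price — pay-as-bid).
Allocation: D 3, E 2, F 2, G 2.

D 3, E 2, F 2, G 2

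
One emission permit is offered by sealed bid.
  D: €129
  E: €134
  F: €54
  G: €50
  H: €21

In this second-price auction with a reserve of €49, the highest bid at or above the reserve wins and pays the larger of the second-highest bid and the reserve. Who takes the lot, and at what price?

E pays €129

Second-price auction with a reserve of €49: the highest bid at or above the reserve wins and pays the larger of the second-highest bid and the reserve.
Bids in order: 134 (E) > 129 (D) > 54 (F) > 50 (G) > 21 (H)
E has the top bid at or above the reserve (€134).
Second-highest bid €129 exceeds the reserve €49 → payment €129.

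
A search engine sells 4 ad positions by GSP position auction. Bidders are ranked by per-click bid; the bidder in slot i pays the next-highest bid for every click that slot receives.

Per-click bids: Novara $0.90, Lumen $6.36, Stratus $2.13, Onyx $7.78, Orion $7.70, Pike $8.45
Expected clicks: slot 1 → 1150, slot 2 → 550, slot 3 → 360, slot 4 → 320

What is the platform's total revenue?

Total revenue: $16153.20

Ranked by bid: $8.45 (Pike) > $7.78 (Onyx) > $7.70 (Orion) > $6.36 (Lumen) > $2.13 (Stratus) > …
Slot 1: Pike pays $7.78 × 1150 = $8947.00
Slot 2: Onyx pays $7.70 × 550 = $4235.00
Slot 3: Orion pays $6.36 × 360 = $2289.60
Slot 4: Lumen pays $2.13 × 320 = $681.60
Total = $16153.20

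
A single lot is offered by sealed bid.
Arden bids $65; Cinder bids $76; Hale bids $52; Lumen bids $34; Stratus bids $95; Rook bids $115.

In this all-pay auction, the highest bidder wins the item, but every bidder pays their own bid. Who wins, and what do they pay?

Rook pays $115

Rule: the highest bidder wins the item, but every bidder pays their own bid.
Sorting bids: 115 (Rook) > 95 (Stratus) > 76 (Cinder) > 65 (Arden) > 52 (Hale) > 34 (Lumen)
Rook wins with the top bid; all bids are sunk regardless.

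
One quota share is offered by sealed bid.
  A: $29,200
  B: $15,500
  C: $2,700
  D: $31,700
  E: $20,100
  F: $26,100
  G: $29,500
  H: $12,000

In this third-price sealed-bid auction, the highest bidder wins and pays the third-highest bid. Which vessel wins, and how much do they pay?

D pays $29,200

Bids in order: 31,700 (D) > 29,500 (G) > 29,200 (A) > 26,100 (F) > 20,100 (E) > 15,500 (B) > …
D is highest; pays the third-highest bid, $29,200.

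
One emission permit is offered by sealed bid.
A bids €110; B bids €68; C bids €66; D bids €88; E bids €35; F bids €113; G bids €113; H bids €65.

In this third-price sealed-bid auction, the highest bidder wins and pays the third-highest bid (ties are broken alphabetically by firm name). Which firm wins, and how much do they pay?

F pays €110

Rule: the highest bidder wins and pays the third-highest bid.
Bids ranked: 113 (F) > 113 (G) > 110 (A) > 88 (D) > 68 (B) > 66 (C) > …
F and G tie at €113; tie-break gives it to F.
F is highest; pays the third-highest bid, €110.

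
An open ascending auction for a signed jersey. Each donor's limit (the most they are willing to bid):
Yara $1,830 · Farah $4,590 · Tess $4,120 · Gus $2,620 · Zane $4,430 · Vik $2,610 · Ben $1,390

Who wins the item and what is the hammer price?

Open ascending-bid auction: the price rises until one bidder remains; the winner pays the price at which the last rival dropped out.
Sorting limits: 4,590 (Farah) > 4,430 (Zane) > 4,120 (Tess) > 2,620 (Gus) > 2,610 (Vik) > 1,830 (Yara) > …
Zane is the last rival to drop out, at $4,430; Farah remains and wins at that price.

Farah wins at $4,430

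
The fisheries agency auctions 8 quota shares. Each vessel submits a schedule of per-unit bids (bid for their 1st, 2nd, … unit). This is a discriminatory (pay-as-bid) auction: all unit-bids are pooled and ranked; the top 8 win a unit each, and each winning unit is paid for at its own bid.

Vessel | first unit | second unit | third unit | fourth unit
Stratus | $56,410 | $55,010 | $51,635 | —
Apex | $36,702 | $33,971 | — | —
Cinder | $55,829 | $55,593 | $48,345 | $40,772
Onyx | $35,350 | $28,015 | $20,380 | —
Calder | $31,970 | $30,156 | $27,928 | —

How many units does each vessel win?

All unit-bids, highest first — top 8: 56,410 (Stratus-1), 55,829 (Cinder-1), 55,593 (Cinder-2), 55,010 (Stratus-2), 51,635 (Stratus-3), 48,345 (Cinder-3), 40,772 (Cinder-4), 36,702 (Apex-1)
Next rejected bid: $35,350 (not a price — pay-as-bid).
Allocation: Apex 1, Cinder 4, Stratus 3.

Apex 1, Cinder 4, Stratus 3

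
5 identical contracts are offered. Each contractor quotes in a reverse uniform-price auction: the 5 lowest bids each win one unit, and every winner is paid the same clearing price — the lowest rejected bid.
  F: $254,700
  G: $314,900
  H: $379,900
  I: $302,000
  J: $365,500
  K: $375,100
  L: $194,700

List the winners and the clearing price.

L, F, I, G, J; each is paid $375,100

Sorting: 194,700 (L), 254,700 (F), 302,000 (I), 314,900 (G), 365,500 (J), 375,100 (K), 379,900 (H)
Lowest 5: L, F, I, G, J.
Lowest unsuccessful bid: $375,100 → clearing price.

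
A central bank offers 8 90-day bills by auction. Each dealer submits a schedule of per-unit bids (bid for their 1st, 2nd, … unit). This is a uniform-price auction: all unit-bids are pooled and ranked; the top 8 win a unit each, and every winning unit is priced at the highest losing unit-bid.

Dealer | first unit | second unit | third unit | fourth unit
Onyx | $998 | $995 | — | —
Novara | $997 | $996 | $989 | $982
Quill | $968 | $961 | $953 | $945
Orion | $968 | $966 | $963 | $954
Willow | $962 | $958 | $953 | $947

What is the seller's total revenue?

Total revenue: $7,728

Merging the schedules and taking the best 8: 998 (Onyx-1), 997 (Novara-1), 996 (Novara-2), 995 (Onyx-2), 989 (Novara-3), 982 (Novara-4), 968 (Quill-1), 968 (Orion-1)
Highest rejected unit-bid = $966.
Allocation: Novara 4, Onyx 2, Orion 1, Quill 1. Every unit priced at $966.
Revenue = 8 × 966 = $7,728.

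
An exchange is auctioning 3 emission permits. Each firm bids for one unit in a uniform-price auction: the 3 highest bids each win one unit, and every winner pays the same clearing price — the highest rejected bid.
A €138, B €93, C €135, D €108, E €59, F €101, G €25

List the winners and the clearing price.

A, C, D; each pays €101

Ordering the bids: 138 (A), 135 (C), 108 (D), 101 (F), 93 (B), …
Winners (3 units): A, C, D.
Clearing price = highest rejected bid = €101.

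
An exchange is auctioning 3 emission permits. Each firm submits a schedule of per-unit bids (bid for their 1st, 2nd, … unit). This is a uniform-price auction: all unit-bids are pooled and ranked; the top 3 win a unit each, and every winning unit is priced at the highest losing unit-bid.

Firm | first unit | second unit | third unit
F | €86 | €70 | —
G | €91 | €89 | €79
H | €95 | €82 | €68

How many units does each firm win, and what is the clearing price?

Merging the schedules and taking the best 3: 95 (H-1), 91 (G-1), 89 (G-2)
First bid not allocated: €86.
Allocation: G 2, H 1.

G 2, H 1; clearing price €86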